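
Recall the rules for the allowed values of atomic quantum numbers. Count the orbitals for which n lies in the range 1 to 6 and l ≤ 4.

Go shell by shell, enumerating (l, m_l) with l ≤ 4:
n=1 → 1; n=2 → 4; n=3 → 9; n=4 → 16; n=5 → 25; n=6 → 25.
Total orbitals: 1 + 4 + 9 + 16 + 25 + 25 = 80.

80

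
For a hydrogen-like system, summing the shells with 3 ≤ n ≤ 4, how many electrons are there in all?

50

Shell n has n² orbitals: 3²=9 + 4²=16 = 25 orbitals.
Two spin states per orbital: 2 × 25 = 50 electrons.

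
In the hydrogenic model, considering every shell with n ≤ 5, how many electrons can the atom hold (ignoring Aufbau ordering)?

Total orbitals = 1² + 2² + 3² + 4² + 5² = 55. Doubling for spin gives 110 electrons.

110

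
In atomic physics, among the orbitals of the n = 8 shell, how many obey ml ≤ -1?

28

Go through l = 0, …, 7 (the values permitted for n = 8).
Orbitals with ml ≤ -1, by l: l=1 → 1; l=2 → 2; l=3 → 3; l=4 → 4; l=5 → 5; l=6 → 6; l=7 → 7.
Total orbitals: 1 + 2 + 3 + 4 + 5 + 6 + 7 = 28.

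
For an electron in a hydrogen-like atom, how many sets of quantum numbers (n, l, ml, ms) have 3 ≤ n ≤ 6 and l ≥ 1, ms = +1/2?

82

Treat each shell separately and count matching orbitals:
n=3 → 8; n=4 → 15; n=5 → 24; n=6 → 35.
Orbitals: 8 + 15 + 24 + 35 = 82. With ms fixed to +1/2 there is one state per orbital, so 82 states.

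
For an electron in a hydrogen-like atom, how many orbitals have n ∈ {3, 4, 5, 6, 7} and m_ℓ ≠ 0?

110

Treat each shell separately and count matching orbitals:
n=3 → 6; n=4 → 12; n=5 → 20; n=6 → 30; n=7 → 42.
Total orbitals: 6 + 12 + 20 + 30 + 42 = 110.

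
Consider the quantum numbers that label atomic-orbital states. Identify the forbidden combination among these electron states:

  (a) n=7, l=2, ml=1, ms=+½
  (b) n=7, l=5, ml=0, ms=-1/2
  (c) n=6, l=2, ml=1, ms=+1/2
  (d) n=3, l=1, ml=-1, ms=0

(d) has ms = 0, but an electron's spin must be ±1/2.
The remaining sets (a), (b), (c) satisfy all four rules.

(d)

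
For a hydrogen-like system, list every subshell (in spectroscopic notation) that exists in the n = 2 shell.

For n = 2, l runs from 0 to 1. In spectroscopic notation l = 0,1,2,… ↔ s,p,d,f,g,h,i, so the subshells are 2s, 2p.

2s, 2p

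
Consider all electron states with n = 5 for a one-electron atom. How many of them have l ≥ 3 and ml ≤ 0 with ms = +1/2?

Per l-value: l=3 → 4; l=4 → 5.
Orbitals: 4 + 5 = 9. With ms fixed to a single value there is one state per orbital, giving 9 states.

9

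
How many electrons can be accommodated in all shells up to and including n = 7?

280

Total orbitals = 1² + 2² + 3² + 4² + 5² + 6² + 7² = 140. Doubling for spin gives 280 electrons.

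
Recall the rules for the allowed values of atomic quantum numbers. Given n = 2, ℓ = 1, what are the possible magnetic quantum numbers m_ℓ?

m_ℓ takes every integer from −ℓ to +ℓ. With ℓ = 1 that gives the 3 values -1, 0, 1.

-1, 0, 1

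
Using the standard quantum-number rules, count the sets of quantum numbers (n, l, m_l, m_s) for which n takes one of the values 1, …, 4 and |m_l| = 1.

24

Per-shell orbital counts meeting the constraint:
n=2 → 2; n=3 → 4; n=4 → 6.
Orbitals: 2 + 4 + 6 = 12. Including both spin states (m_s = ±1/2) gives 2 × 12 = 24 states.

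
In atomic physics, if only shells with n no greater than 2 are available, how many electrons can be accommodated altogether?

Total orbitals = 1² + 2² = 5. Doubling for spin gives 10 electrons.

10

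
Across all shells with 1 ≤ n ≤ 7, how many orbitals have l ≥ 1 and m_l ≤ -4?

Go shell by shell, enumerating (l, m_l) with l ≥ 1 and m_l ≤ -4:
n=5 → 1; n=6 → 3; n=7 → 6.
Total orbitals: 1 + 3 + 6 = 10.

10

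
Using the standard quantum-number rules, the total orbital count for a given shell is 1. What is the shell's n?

n² = 1 ⇒ n = 1.

n = 1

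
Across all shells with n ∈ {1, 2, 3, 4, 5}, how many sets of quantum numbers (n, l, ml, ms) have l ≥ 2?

Go shell by shell, enumerating (l, ml) with l ≥ 2:
n=3 → 5; n=4 → 12; n=5 → 21.
Orbitals: 5 + 12 + 21 = 38. Including both spin states (ms = ±1/2) gives 2 × 38 = 76 states.

76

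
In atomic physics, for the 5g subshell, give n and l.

The leading integer gives n = 5; the letter 'g' means l = 4.

n = 5, l = 4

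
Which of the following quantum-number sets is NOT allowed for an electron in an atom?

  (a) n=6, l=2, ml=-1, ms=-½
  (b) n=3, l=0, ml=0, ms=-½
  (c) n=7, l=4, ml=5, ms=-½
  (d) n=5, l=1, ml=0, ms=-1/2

(c)

(c) has |ml| = 5 > l = 4, violating −l ≤ ml ≤ l.
The remaining sets (a), (b), (d) satisfy all four rules.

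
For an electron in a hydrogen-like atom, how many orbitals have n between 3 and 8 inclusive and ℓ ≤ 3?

89

Go shell by shell, enumerating (ℓ, m_ℓ) with ℓ ≤ 3:
n=3 → 9; n=4 → 16; n=5 → 16; n=6 → 16; n=7 → 16; n=8 → 16.
Total orbitals: 9 + 16 + 16 + 16 + 16 + 16 = 89.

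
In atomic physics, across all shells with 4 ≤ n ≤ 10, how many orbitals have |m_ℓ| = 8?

Count contributing orbitals for each principal shell:
n=9 → 2; n=10 → 4.
Total orbitals: 2 + 4 = 6.

6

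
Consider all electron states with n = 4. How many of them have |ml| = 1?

12

The (l, ml) pairs meeting |ml| = 1 give: l=1 → 2; l=2 → 2; l=3 → 2.
Orbitals: 2 + 2 + 2 = 6. Each orbital carries two spin states, so 6 × 2 = 12 states.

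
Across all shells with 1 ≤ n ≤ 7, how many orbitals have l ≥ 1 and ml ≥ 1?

Treat each shell separately and count matching orbitals:
n=2 → 1; n=3 → 3; n=4 → 6; n=5 → 10; n=6 → 15; n=7 → 21.
Total orbitals: 1 + 3 + 6 + 10 + 15 + 21 = 56.

56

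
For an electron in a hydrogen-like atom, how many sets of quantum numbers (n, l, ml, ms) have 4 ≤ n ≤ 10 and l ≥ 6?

300

Treat each shell separately and count matching orbitals:
n=7 → 13; n=8 → 28; n=9 → 45; n=10 → 64.
Orbitals: 13 + 28 + 45 + 64 = 150. Including both spin states (ms = ±1/2) gives 2 × 150 = 300 states.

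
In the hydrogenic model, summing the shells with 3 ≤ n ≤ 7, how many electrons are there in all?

Shell n has n² orbitals: 3²=9 + 4²=16 + 5²=25 + 6²=36 + 7²=49 = 135 orbitals.
Two spin states per orbital: 2 × 135 = 270 electrons.

270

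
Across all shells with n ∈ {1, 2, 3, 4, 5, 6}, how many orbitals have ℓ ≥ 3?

Work shell by shell — for each n, count the (ℓ, m_ℓ) pairs that satisfy ℓ ≥ 3:
n=4 → 7; n=5 → 16; n=6 → 27.
Total orbitals: 7 + 16 + 27 = 50.

50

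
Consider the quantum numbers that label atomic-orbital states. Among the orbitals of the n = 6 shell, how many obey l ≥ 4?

Per l-value: l=4 → 9; l=5 → 11.
Total orbitals: 9 + 11 = 20.

20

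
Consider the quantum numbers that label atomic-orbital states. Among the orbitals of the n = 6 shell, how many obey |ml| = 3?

The n = 6 shell has l = 0 through 5; check each.
Per l-value: l=3 → 2; l=4 → 2; l=5 → 2.
Total orbitals: 2 + 2 + 2 = 6.

6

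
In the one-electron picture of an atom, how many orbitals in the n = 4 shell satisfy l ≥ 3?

Go through l = 0, …, 3 (the values permitted for n = 4).
Per l-value: l=3 → 7.
Total orbitals: 7.

7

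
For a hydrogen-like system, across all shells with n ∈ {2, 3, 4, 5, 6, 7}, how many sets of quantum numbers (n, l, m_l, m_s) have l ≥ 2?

Work shell by shell — for each n, count the (l, m_l) pairs that satisfy l ≥ 2:
n=3 → 5; n=4 → 12; n=5 → 21; n=6 → 32; n=7 → 45.
Orbitals: 5 + 12 + 21 + 32 + 45 = 115. Including both spin states (m_s = ±1/2) gives 2 × 115 = 230 states.

230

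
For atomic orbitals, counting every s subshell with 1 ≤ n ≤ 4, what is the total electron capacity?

An s subshell (ℓ = 0) exists for every n ≥ 1, so shells n = 1, 2, 3, 4 each contribute one — 4 subshells.
Since each s subshell holds 2(2·0+1) = 2 electrons, the total is 4 × 2 = 8.

8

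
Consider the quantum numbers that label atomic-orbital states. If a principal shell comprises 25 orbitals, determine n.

n² = 25 ⇒ n = 5.

n = 5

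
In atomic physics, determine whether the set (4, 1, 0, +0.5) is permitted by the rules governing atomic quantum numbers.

n = 4 is a positive integer. ℓ = 1 satisfies 0 ≤ ℓ ≤ n−1 = 3. m_ℓ = 0 lies in the range −ℓ … +ℓ (here −1 … 1). m_s = +1/2 is one of ±1/2.
All four constraints are satisfied.

Valid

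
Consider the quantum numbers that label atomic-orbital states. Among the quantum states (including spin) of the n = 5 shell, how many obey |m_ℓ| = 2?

The n = 5 shell has ℓ = 0 through 4; check each.
Per ℓ-value: ℓ=2 → 2; ℓ=3 → 2; ℓ=4 → 2.
Orbitals: 2 + 2 + 2 = 6. Each orbital carries two spin states, so 6 × 2 = 12 states.

12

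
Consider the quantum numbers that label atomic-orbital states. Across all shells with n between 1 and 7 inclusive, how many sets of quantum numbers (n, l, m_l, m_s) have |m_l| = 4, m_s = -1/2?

Treat each shell separately and count matching orbitals:
n=5 → 2; n=6 → 4; n=7 → 6.
Orbitals: 2 + 4 + 6 = 12. With m_s fixed to -1/2 there is one state per orbital, so 12 states.

12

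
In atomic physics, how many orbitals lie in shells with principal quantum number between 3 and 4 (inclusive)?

Shell n has n² orbitals: 3²=9 + 4²=16 = 25 orbitals.

25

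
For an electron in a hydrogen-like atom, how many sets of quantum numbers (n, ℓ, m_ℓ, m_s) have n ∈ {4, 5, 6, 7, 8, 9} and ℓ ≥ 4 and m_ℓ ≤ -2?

Per-shell orbital counts meeting the constraint:
n=5 → 3; n=6 → 7; n=7 → 12; n=8 → 18; n=9 → 25.
Orbitals: 3 + 7 + 12 + 18 + 25 = 65. Including both spin states (m_s = ±1/2) gives 2 × 65 = 130 states.

130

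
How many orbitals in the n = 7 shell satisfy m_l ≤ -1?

Go through l = 0, …, 6 (the values permitted for n = 7).
Per l-value: l=1 → 1; l=2 → 2; l=3 → 3; l=4 → 4; l=5 → 5; l=6 → 6.
Total orbitals: 1 + 2 + 3 + 4 + 5 + 6 = 21.

21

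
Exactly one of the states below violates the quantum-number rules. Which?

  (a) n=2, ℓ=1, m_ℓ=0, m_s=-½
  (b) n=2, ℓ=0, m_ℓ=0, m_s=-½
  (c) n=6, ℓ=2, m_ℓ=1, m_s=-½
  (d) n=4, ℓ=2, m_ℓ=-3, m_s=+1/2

(d) has |m_ℓ| = 3 > ℓ = 2, violating −ℓ ≤ m_ℓ ≤ ℓ.
The remaining sets (a), (b), (c) satisfy all four rules.

(d)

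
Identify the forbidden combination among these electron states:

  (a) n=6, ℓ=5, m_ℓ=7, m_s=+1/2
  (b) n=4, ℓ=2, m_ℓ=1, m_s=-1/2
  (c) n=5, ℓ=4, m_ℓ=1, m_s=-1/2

(a)

(a) has |m_ℓ| = 7 > ℓ = 5, violating −ℓ ≤ m_ℓ ≤ ℓ.
The remaining sets (b), (c) satisfy all four rules.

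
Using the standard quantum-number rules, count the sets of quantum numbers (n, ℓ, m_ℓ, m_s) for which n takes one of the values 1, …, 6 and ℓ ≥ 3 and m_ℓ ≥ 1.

Per-shell orbital counts meeting the constraint:
n=4 → 3; n=5 → 7; n=6 → 12.
Orbitals: 3 + 7 + 12 = 22. Including both spin states (m_s = ±1/2) gives 2 × 22 = 44 states.

44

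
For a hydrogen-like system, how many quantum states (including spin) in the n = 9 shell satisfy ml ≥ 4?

The n = 9 shell has l = 0 through 8; check each.
Orbitals with ml ≥ 4, by l: l=4 → 1; l=5 → 2; l=6 → 3; l=7 → 4; l=8 → 5.
Orbitals: 1 + 2 + 3 + 4 + 5 = 15. Each orbital carries two spin states, so 15 × 2 = 30 states.

30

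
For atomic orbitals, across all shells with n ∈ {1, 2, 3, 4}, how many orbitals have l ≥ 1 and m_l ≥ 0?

For each n in the range, tally the orbitals obeying l ≥ 1 and m_l ≥ 0:
n=2 → 2; n=3 → 5; n=4 → 9.
Total orbitals: 2 + 5 + 9 = 16.

16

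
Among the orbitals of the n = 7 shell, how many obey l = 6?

13

With n = 7 the allowed l are 0, 1, …, 6.
Per l-value: l=6 → 13.
Total orbitals: 13.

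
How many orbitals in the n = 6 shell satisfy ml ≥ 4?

The n = 6 shell has l = 0 through 5; check each.
The (l, ml) pairs meeting ml ≥ 4 give: l=4 → 1; l=5 → 2.
Total orbitals: 1 + 2 = 3.

3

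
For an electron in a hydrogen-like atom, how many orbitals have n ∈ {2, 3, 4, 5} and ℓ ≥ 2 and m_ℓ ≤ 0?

For each n in the range, tally the orbitals obeying ℓ ≥ 2 and m_ℓ ≤ 0:
n=3 → 3; n=4 → 7; n=5 → 12.
Total orbitals: 3 + 7 + 12 = 22.

22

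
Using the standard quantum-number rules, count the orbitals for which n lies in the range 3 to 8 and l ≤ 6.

For each n in the range, tally the orbitals obeying l ≤ 6:
n=3 → 9; n=4 → 16; n=5 → 25; n=6 → 36; n=7 → 49; n=8 → 49.
Total orbitals: 9 + 16 + 25 + 36 + 49 + 49 = 184.

184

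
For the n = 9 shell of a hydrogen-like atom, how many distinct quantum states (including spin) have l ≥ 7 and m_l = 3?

4

For n = 9, l ranges over 0 … 8.
Per l-value: l=7 → 1; l=8 → 1.
Orbitals: 1 + 1 = 2. Each orbital carries two spin states, so 2 × 2 = 4 states.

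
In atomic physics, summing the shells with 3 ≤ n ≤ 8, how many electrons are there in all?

Shell n has n² orbitals: 3²=9 + 4²=16 + 5²=25 + 6²=36 + 7²=49 + 8²=64 = 199 orbitals.
Two spin states per orbital: 2 × 199 = 398 electrons.

398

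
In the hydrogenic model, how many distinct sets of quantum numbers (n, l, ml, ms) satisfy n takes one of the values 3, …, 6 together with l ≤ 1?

Go shell by shell, enumerating (l, ml) with l ≤ 1:
n=3 → 4; n=4 → 4; n=5 → 4; n=6 → 4.
Orbitals: 4 + 4 + 4 + 4 = 16. Including both spin states (ms = ±1/2) gives 2 × 16 = 32 states.

32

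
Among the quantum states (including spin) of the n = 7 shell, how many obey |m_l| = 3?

For n = 7, l ranges over 0 … 6.
Orbitals with |m_l| = 3, by l: l=3 → 2; l=4 → 2; l=5 → 2; l=6 → 2.
Orbitals: 2 + 2 + 2 + 2 = 8. Each orbital carries two spin states, so 8 × 2 = 16 states.

16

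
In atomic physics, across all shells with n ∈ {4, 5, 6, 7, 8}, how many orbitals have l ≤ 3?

80

Count contributing orbitals for each principal shell:
n=4 → 16; n=5 → 16; n=6 → 16; n=7 → 16; n=8 → 16.
Total orbitals: 16 + 16 + 16 + 16 + 16 = 80.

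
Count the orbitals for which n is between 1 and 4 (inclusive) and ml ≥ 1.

10

Count contributing orbitals for each principal shell:
n=2 → 1; n=3 → 3; n=4 → 6.
Total orbitals: 1 + 3 + 6 = 10.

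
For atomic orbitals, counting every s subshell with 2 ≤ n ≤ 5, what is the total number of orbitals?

4

An s subshell (ℓ = 0) exists for every n ≥ 1, so shells n = 2, 3, 4, 5 each contribute one — 4 subshells.
Since each s subshell has 2·0+1 = 1 orbital, the total is 4 × 1 = 4.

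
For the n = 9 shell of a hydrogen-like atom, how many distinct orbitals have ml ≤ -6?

The n = 9 shell has l = 0 through 8; check each.
Orbitals with ml ≤ -6, by l: l=6 → 1; l=7 → 2; l=8 → 3.
Total orbitals: 1 + 2 + 3 = 6.

6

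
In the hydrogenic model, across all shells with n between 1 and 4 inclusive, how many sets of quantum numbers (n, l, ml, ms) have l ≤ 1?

For each n in the range, tally the orbitals obeying l ≤ 1:
n=1 → 1; n=2 → 4; n=3 → 4; n=4 → 4.
Orbitals: 1 + 4 + 4 + 4 = 13. Including both spin states (ms = ±1/2) gives 2 × 13 = 26 states.

26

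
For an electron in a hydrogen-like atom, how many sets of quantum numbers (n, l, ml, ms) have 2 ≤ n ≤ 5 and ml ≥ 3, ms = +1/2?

For each n in the range, tally the orbitals obeying ml ≥ 3:
n=4 → 1; n=5 → 3.
Orbitals: 1 + 3 = 4. With ms fixed to +1/2 there is one state per orbital, so 4 states.

4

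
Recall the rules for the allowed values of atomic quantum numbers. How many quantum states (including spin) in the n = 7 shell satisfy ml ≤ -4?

12

For n = 7, l ranges over 0 … 6.
Orbitals with ml ≤ -4, by l: l=4 → 1; l=5 → 2; l=6 → 3.
Orbitals: 1 + 2 + 3 = 6. Each orbital carries two spin states, so 6 × 2 = 12 states.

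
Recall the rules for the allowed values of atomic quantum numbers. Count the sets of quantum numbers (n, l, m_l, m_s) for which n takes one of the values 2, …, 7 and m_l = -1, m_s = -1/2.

Go shell by shell, enumerating (l, m_l) with m_l = -1:
n=2 → 1; n=3 → 2; n=4 → 3; n=5 → 4; n=6 → 5; n=7 → 6.
Orbitals: 1 + 2 + 3 + 4 + 5 + 6 = 21. With m_s fixed to -1/2 there is one state per orbital, so 21 states.

21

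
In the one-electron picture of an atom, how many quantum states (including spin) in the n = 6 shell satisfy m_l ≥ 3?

The (l, m_l) pairs meeting m_l ≥ 3 give: l=3 → 1; l=4 → 2; l=5 → 3.
Orbitals: 1 + 2 + 3 = 6. Each orbital carries two spin states, so 6 × 2 = 12 states.

12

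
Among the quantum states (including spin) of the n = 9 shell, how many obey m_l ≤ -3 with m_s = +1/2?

Contributions: l=3 → 1; l=4 → 2; l=5 → 3; l=6 → 4; l=7 → 5; l=8 → 6.
Orbitals: 1 + 2 + 3 + 4 + 5 + 6 = 21. With m_s fixed to a single value there is one state per orbital, giving 21 states.

21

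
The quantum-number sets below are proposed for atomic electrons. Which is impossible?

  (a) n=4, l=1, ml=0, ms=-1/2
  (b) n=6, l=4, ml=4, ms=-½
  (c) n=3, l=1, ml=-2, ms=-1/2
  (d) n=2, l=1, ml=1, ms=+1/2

(c) has |ml| = 2 > l = 1, violating −l ≤ ml ≤ l.
The remaining sets (a), (b), (d) satisfy all four rules.

(c)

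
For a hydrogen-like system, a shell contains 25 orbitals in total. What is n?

n = 5

n² = 25 ⇒ n = 5.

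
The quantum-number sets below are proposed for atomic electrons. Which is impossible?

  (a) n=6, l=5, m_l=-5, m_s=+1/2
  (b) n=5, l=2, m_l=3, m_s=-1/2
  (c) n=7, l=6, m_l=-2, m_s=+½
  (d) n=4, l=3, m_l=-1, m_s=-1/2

(b) has |m_l| = 3 > l = 2, violating −l ≤ m_l ≤ l.
The remaining sets (a), (c), (d) satisfy all four rules.

(b)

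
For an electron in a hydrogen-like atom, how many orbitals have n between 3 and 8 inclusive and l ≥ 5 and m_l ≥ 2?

Work shell by shell — for each n, count the (l, m_l) pairs that satisfy l ≥ 5 and m_l ≥ 2:
n=6 → 4; n=7 → 9; n=8 → 15.
Total orbitals: 4 + 9 + 15 = 28.

28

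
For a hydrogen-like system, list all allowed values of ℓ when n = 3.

ℓ is an integer with 0 ≤ ℓ ≤ n−1, so for n = 3: ℓ = 0, 1, 2.

0, 1, 2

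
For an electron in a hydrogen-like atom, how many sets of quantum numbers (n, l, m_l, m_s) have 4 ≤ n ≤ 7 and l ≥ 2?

Treat each shell separately and count matching orbitals:
n=4 → 12; n=5 → 21; n=6 → 32; n=7 → 45.
Orbitals: 12 + 21 + 32 + 45 = 110. Including both spin states (m_s = ±1/2) gives 2 × 110 = 220 states.

220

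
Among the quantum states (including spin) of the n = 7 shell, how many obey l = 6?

26

Go through l = 0, …, 6 (the values permitted for n = 7).
Orbitals with l = 6, by l: l=6 → 13.
Orbitals: 13. Each orbital carries two spin states, so 13 × 2 = 26 states.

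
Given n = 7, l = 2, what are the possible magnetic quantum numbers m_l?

-2, -1, 0, 1, 2

m_l takes every integer from −l to +l. With l = 2 that gives the 5 values -2, -1, 0, 1, 2.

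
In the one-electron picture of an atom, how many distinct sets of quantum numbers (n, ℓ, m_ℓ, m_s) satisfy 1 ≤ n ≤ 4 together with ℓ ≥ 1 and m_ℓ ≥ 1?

20

For each n in the range, tally the orbitals obeying ℓ ≥ 1 and m_ℓ ≥ 1:
n=2 → 1; n=3 → 3; n=4 → 6.
Orbitals: 1 + 3 + 6 = 10. Including both spin states (m_s = ±1/2) gives 2 × 10 = 20 states.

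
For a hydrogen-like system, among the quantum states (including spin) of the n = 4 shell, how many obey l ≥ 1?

For n = 4, l ranges over 0 … 3.
The (l, m_l) pairs meeting l ≥ 1 give: l=1 → 3; l=2 → 5; l=3 → 7.
Orbitals: 3 + 5 + 7 = 15. Each orbital carries two spin states, so 15 × 2 = 30 states.

30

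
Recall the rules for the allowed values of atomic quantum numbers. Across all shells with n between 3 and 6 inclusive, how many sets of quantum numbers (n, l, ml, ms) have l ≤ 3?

114

Go shell by shell, enumerating (l, ml) with l ≤ 3:
n=3 → 9; n=4 → 16; n=5 → 16; n=6 → 16.
Orbitals: 9 + 16 + 16 + 16 = 57. Including both spin states (ms = ±1/2) gives 2 × 57 = 114 states.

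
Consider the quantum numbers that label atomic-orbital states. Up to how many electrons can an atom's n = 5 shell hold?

50

A shell holds 2n² electrons: 2 × 5² = 2 × 25 = 50.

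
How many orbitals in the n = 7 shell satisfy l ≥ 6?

Contributions: l=6 → 13.
Total orbitals: 13.

13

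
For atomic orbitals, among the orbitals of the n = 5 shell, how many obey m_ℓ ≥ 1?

10

Per ℓ-value: ℓ=1 → 1; ℓ=2 → 2; ℓ=3 → 3; ℓ=4 → 4.
Total orbitals: 1 + 2 + 3 + 4 = 10.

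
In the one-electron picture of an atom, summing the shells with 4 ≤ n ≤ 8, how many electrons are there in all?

380

Shell n has n² orbitals: 4²=16 + 5²=25 + 6²=36 + 7²=49 + 8²=64 = 190 orbitals.
Two spin states per orbital: 2 × 190 = 380 electrons.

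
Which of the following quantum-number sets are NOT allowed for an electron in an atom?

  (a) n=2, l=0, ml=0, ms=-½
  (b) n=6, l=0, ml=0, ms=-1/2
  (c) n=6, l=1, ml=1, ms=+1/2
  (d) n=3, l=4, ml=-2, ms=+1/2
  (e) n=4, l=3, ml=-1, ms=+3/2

(d) has l = 4 ≥ n = 3, violating 0 ≤ l ≤ n−1.
(e) has ms = +3/2, but an electron's spin must be ±1/2.
The remaining sets (a), (b), (c) satisfy all four rules.

(d) and (e)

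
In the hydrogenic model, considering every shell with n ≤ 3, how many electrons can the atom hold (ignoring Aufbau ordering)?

28

Total orbitals = 1² + 2² + 3² = 14. Doubling for spin gives 28 electrons.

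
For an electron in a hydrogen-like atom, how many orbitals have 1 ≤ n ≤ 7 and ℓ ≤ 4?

Work shell by shell — for each n, count the (ℓ, m_ℓ) pairs that satisfy ℓ ≤ 4:
n=1 → 1; n=2 → 4; n=3 → 9; n=4 → 16; n=5 → 25; n=6 → 25; n=7 → 25.
Total orbitals: 1 + 4 + 9 + 16 + 25 + 25 + 25 = 105.

105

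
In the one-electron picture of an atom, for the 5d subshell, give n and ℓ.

The leading integer gives n = 5; the letter 'd' means ℓ = 2.

n = 5, ℓ = 2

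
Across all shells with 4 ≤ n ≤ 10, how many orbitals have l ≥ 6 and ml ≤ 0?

80

Work shell by shell — for each n, count the (l, ml) pairs that satisfy l ≥ 6 and ml ≤ 0:
n=7 → 7; n=8 → 15; n=9 → 24; n=10 → 34.
Total orbitals: 7 + 15 + 24 + 34 = 80.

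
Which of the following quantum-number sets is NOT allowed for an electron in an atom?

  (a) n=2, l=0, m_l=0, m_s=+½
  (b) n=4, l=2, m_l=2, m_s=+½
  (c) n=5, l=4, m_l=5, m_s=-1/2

(c)

(c) has |m_l| = 5 > l = 4, violating −l ≤ m_l ≤ l.
The remaining sets (a), (b) satisfy all four rules.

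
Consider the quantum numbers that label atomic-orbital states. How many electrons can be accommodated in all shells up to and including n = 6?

182

Total orbitals = 1² + 2² + 3² + 4² + 5² + 6² = 91. Doubling for spin gives 182 electrons.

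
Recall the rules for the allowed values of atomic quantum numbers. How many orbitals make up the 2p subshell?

A subshell has 2l+1 orbitals; with l = 1, that's 3.

3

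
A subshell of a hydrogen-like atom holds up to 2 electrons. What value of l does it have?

2(2l+1) = 2 ⇒ 2l+1 = 1 ⇒ l = 0.

l = 0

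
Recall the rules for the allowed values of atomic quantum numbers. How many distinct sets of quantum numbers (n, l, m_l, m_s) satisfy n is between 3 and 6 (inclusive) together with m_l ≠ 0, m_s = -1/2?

Per-shell orbital counts meeting the constraint:
n=3 → 6; n=4 → 12; n=5 → 20; n=6 → 30.
Orbitals: 6 + 12 + 20 + 30 = 68. With m_s fixed to -1/2 there is one state per orbital, so 68 states.

68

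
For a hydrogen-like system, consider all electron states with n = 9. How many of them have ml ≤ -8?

Orbitals with ml ≤ -8, by l: l=8 → 1.
Orbitals: 1. Each orbital carries two spin states, so 1 × 2 = 2 states.

2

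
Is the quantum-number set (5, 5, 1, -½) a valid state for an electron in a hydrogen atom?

The orbital quantum number must satisfy 0 ≤ l ≤ n−1. With n = 5 the allowed l values are 0, 1, 2, 3, 4, so l = 5 is out of range.

Invalid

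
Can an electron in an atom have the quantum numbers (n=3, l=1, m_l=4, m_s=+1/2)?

Not allowed

The magnetic quantum number must satisfy −l ≤ m_l ≤ l. With l = 1, m_l can only be -1, 0, 1, so m_l = 4 is forbidden.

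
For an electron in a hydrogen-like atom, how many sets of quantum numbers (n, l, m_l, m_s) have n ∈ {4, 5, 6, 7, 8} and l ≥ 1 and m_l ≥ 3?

70

Treat each shell separately and count matching orbitals:
n=4 → 1; n=5 → 3; n=6 → 6; n=7 → 10; n=8 → 15.
Orbitals: 1 + 3 + 6 + 10 + 15 = 35. Including both spin states (m_s = ±1/2) gives 2 × 35 = 70 states.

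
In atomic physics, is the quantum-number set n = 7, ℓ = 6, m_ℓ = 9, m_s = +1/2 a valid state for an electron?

Invalid

The magnetic quantum number must satisfy −ℓ ≤ m_ℓ ≤ ℓ. With ℓ = 6, m_ℓ can only be -6, -5, -4, -3, -2, -1, 0, 1, 2, 3, 4, 5, 6, so m_ℓ = 9 is forbidden.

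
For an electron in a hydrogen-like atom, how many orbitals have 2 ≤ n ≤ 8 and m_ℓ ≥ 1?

84

Per-shell orbital counts meeting the constraint:
n=2 → 1; n=3 → 3; n=4 → 6; n=5 → 10; n=6 → 15; n=7 → 21; n=8 → 28.
Total orbitals: 1 + 3 + 6 + 10 + 15 + 21 + 28 = 84.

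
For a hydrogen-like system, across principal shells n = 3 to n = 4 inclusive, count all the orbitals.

25

Shell n has n² orbitals: 3²=9 + 4²=16 = 25 orbitals.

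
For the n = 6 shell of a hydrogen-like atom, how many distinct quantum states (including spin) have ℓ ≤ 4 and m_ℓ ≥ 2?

Per ℓ-value: ℓ=2 → 1; ℓ=3 → 2; ℓ=4 → 3.
Orbitals: 1 + 2 + 3 = 6. Each orbital carries two spin states, so 6 × 2 = 12 states.

12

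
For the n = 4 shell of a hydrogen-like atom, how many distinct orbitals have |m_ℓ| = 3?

2

Per ℓ-value: ℓ=3 → 2.
Total orbitals: 2.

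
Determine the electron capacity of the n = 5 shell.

A shell holds 2n² electrons: 2 × 5² = 2 × 25 = 50.

50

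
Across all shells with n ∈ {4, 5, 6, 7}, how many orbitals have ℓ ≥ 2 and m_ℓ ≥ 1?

48

Per-shell orbital counts meeting the constraint:
n=4 → 5; n=5 → 9; n=6 → 14; n=7 → 20.
Total orbitals: 5 + 9 + 14 + 20 = 48.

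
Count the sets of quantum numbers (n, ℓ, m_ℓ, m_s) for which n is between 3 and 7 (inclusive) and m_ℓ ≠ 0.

220

For each n in the range, tally the orbitals obeying m_ℓ ≠ 0:
n=3 → 6; n=4 → 12; n=5 → 20; n=6 → 30; n=7 → 42.
Orbitals: 6 + 12 + 20 + 30 + 42 = 110. Including both spin states (m_s = ±1/2) gives 2 × 110 = 220 states.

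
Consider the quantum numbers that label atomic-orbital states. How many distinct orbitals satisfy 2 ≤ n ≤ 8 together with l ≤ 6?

Work shell by shell — for each n, count the (l, ml) pairs that satisfy l ≤ 6:
n=2 → 4; n=3 → 9; n=4 → 16; n=5 → 25; n=6 → 36; n=7 → 49; n=8 → 49.
Total orbitals: 4 + 9 + 16 + 25 + 36 + 49 + 49 = 188.

188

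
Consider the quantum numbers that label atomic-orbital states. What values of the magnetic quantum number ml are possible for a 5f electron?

-3, -2, -1, 0, 1, 2, 3

The 5f subshell has l = 3, and ml takes every integer from −l to +l. With l = 3 that gives the 7 values -3, -2, -1, 0, 1, 2, 3.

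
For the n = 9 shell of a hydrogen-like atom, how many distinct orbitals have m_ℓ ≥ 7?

3

The n = 9 shell has ℓ = 0 through 8; check each.
The (ℓ, m_ℓ) pairs meeting m_ℓ ≥ 7 give: ℓ=7 → 1; ℓ=8 → 2.
Total orbitals: 1 + 2 = 3.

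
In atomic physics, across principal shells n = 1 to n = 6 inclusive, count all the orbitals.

Shell n has n² orbitals: 1²=1 + 2²=4 + 3²=9 + 4²=16 + 5²=25 + 6²=36 = 91 orbitals.

91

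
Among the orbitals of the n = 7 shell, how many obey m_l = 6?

1

Contributions: l=6 → 1.
Total orbitals: 1.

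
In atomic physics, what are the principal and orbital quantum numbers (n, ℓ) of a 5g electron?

The leading integer gives n = 5; the letter 'g' means ℓ = 4.

n = 5, ℓ = 4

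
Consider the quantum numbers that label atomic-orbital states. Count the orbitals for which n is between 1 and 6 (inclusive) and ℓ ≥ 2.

Work shell by shell — for each n, count the (ℓ, m_ℓ) pairs that satisfy ℓ ≥ 2:
n=3 → 5; n=4 → 12; n=5 → 21; n=6 → 32.
Total orbitals: 5 + 12 + 21 + 32 = 70.

70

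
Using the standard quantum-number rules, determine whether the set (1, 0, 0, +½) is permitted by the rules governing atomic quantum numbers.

Yes

n = 1 is a positive integer. ℓ = 0 satisfies 0 ≤ ℓ ≤ n−1 = 0. m_ℓ = 0 lies in the range −ℓ … +ℓ (here 0). m_s = +1/2 is one of ±1/2.
All four constraints are satisfied.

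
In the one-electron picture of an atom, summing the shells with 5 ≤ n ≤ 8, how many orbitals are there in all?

174

Shell n has n² orbitals: 5²=25 + 6²=36 + 7²=49 + 8²=64 = 174 orbitals.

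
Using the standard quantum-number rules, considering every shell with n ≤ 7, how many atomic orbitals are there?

140

Total orbitals = 1² + 2² + 3² + 4² + 5² + 6² + 7² = 140.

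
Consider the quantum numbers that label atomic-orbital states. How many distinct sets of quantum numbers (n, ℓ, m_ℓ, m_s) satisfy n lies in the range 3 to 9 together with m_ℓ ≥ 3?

Work shell by shell — for each n, count the (ℓ, m_ℓ) pairs that satisfy m_ℓ ≥ 3:
n=4 → 1; n=5 → 3; n=6 → 6; n=7 → 10; n=8 → 15; n=9 → 21.
Orbitals: 1 + 3 + 6 + 10 + 15 + 21 = 56. Including both spin states (m_s = ±1/2) gives 2 × 56 = 112 states.

112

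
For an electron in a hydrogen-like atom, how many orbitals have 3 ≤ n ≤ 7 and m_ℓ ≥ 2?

35

Per-shell orbital counts meeting the constraint:
n=3 → 1; n=4 → 3; n=5 → 6; n=6 → 10; n=7 → 15.
Total orbitals: 1 + 3 + 6 + 10 + 15 = 35.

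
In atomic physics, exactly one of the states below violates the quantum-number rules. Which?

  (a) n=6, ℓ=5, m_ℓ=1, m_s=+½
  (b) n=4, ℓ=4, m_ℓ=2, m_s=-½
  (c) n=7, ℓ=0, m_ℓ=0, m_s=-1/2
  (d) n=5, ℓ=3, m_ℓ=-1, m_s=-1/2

(b) has ℓ = 4 ≥ n = 4, violating 0 ≤ ℓ ≤ n−1.
The remaining sets (a), (c), (d) satisfy all four rules.

(b)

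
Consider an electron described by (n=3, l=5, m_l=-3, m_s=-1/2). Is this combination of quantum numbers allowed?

The orbital quantum number must satisfy 0 ≤ l ≤ n−1. With n = 3 the allowed l values are 0, 1, 2, so l = 5 is out of range.

Invalid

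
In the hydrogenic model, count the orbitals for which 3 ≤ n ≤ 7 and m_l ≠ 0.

For each n in the range, tally the orbitals obeying m_l ≠ 0:
n=3 → 6; n=4 → 12; n=5 → 20; n=6 → 30; n=7 → 42.
Total orbitals: 6 + 12 + 20 + 30 + 42 = 110.

110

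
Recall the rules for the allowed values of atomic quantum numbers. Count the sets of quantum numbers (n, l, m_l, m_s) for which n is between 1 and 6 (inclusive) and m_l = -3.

Treat each shell separately and count matching orbitals:
n=4 → 1; n=5 → 2; n=6 → 3.
Orbitals: 1 + 2 + 3 = 6. Including both spin states (m_s = ±1/2) gives 2 × 6 = 12 states.

12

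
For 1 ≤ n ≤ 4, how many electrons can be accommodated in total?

60

Total orbitals = 1² + 2² + 3² + 4² = 30. Doubling for spin gives 60 electrons.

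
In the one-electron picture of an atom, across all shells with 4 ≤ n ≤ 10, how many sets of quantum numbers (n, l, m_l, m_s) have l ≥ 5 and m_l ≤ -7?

20

Count contributing orbitals for each principal shell:
n=8 → 1; n=9 → 3; n=10 → 6.
Orbitals: 1 + 3 + 6 = 10. Including both spin states (m_s = ±1/2) gives 2 × 10 = 20 states.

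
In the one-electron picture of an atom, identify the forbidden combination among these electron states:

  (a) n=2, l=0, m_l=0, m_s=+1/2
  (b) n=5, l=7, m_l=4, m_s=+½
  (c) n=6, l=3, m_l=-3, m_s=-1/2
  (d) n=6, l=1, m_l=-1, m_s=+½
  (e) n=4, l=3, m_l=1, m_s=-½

(b) has l = 7 ≥ n = 5, violating 0 ≤ l ≤ n−1.
The remaining sets (a), (c), (d), (e) satisfy all four rules.

(b)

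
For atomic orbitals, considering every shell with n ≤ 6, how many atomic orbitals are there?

Total orbitals = 1² + 2² + 3² + 4² + 5² + 6² = 91.

91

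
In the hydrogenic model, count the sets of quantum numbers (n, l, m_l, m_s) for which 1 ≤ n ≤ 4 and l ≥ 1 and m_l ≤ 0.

32

Treat each shell separately and count matching orbitals:
n=2 → 2; n=3 → 5; n=4 → 9.
Orbitals: 2 + 5 + 9 = 16. Including both spin states (m_s = ±1/2) gives 2 × 16 = 32 states.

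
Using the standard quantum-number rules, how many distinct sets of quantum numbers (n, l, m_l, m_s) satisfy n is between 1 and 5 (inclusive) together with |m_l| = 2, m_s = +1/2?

12

Go shell by shell, enumerating (l, m_l) with |m_l| = 2:
n=3 → 2; n=4 → 4; n=5 → 6.
Orbitals: 2 + 4 + 6 = 12. With m_s fixed to +1/2 there is one state per orbital, so 12 states.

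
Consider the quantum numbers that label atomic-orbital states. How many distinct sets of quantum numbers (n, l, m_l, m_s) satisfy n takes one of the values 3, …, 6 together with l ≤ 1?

32

Count contributing orbitals for each principal shell:
n=3 → 4; n=4 → 4; n=5 → 4; n=6 → 4.
Orbitals: 4 + 4 + 4 + 4 = 16. Including both spin states (m_s = ±1/2) gives 2 × 16 = 32 states.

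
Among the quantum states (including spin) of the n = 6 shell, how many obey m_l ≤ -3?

12

The n = 6 shell has l = 0 through 5; check each.
The (l, m_l) pairs meeting m_l ≤ -3 give: l=3 → 1; l=4 → 2; l=5 → 3.
Orbitals: 1 + 2 + 3 = 6. Each orbital carries two spin states, so 6 × 2 = 12 states.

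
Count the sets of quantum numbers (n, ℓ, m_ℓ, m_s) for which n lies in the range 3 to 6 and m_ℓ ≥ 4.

8

Work shell by shell — for each n, count the (ℓ, m_ℓ) pairs that satisfy m_ℓ ≥ 4:
n=5 → 1; n=6 → 3.
Orbitals: 1 + 3 = 4. Including both spin states (m_s = ±1/2) gives 2 × 4 = 8 states.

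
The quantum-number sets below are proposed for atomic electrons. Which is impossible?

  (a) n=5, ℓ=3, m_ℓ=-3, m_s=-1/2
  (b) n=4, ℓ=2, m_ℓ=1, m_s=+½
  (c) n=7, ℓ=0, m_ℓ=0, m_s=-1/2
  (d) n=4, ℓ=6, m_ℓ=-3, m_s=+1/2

(d) has ℓ = 6 ≥ n = 4, violating 0 ≤ ℓ ≤ n−1.
The remaining sets (a), (b), (c) satisfy all four rules.

(d)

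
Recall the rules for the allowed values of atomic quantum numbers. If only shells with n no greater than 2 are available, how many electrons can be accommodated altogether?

Total orbitals = 1² + 2² = 5. Doubling for spin gives 10 electrons.

10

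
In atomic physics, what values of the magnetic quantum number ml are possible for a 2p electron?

-1, 0, 1

The 2p subshell has l = 1, and ml takes every integer from −l to +l. With l = 1 that gives the 3 values -1, 0, 1.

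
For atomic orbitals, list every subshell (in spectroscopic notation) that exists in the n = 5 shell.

For n = 5, ℓ runs from 0 to 4. In spectroscopic notation ℓ = 0,1,2,… ↔ s,p,d,f,g,h,i, so the subshells are 5s, 5p, 5d, 5f, 5g.

5s, 5p, 5d, 5f, 5g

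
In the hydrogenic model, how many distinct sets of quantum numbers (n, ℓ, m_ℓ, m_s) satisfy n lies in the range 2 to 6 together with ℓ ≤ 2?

80

Treat each shell separately and count matching orbitals:
n=2 → 4; n=3 → 9; n=4 → 9; n=5 → 9; n=6 → 9.
Orbitals: 4 + 9 + 9 + 9 + 9 = 40. Including both spin states (m_s = ±1/2) gives 2 × 40 = 80 states.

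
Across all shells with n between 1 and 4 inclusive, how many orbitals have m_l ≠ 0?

20

Work shell by shell — for each n, count the (l, m_l) pairs that satisfy m_l ≠ 0:
n=2 → 2; n=3 → 6; n=4 → 12.
Total orbitals: 2 + 6 + 12 = 20.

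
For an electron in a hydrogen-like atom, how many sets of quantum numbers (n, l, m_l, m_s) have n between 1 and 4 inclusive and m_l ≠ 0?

40

Count contributing orbitals for each principal shell:
n=2 → 2; n=3 → 6; n=4 → 12.
Orbitals: 2 + 6 + 12 = 20. Including both spin states (m_s = ±1/2) gives 2 × 20 = 40 states.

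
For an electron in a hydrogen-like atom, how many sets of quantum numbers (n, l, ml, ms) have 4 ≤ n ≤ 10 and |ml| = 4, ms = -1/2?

For each n in the range, tally the orbitals obeying |ml| = 4:
n=5 → 2; n=6 → 4; n=7 → 6; n=8 → 8; n=9 → 10; n=10 → 12.
Orbitals: 2 + 4 + 6 + 8 + 10 + 12 = 42. With ms fixed to -1/2 there is one state per orbital, so 42 states.

42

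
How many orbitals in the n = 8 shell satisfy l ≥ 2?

60

Go through l = 0, …, 7 (the values permitted for n = 8).
The (l, m_l) pairs meeting l ≥ 2 give: l=2 → 5; l=3 → 7; l=4 → 9; l=5 → 11; l=6 → 13; l=7 → 15.
Total orbitals: 5 + 7 + 9 + 11 + 13 + 15 = 60.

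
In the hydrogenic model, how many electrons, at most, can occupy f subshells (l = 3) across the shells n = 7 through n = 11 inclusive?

70

An f subshell (l = 3) exists for every n ≥ 4, so shells n = 7, 8, 9, 10, 11 each contribute one — 5 subshells.
Since each f subshell holds 2(2·3+1) = 14 electrons, the total is 5 × 14 = 70.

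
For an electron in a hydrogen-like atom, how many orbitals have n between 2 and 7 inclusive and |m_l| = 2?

Treat each shell separately and count matching orbitals:
n=3 → 2; n=4 → 4; n=5 → 6; n=6 → 8; n=7 → 10.
Total orbitals: 2 + 4 + 6 + 8 + 10 = 30.

30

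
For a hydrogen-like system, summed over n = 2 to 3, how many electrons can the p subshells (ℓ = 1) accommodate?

12

A p subshell (ℓ = 1) exists for every n ≥ 2, so shells n = 2, 3 each contribute one — 2 subshells.
Since each p subshell holds 2(2·1+1) = 6 electrons, the total is 2 × 6 = 12.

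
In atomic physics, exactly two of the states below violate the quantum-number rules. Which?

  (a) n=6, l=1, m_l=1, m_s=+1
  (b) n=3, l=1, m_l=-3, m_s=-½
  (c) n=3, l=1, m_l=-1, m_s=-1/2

(a) and (b)

(a) has m_s = +1, but an electron's spin must be ±1/2.
(b) has |m_l| = 3 > l = 1, violating −l ≤ m_l ≤ l.
The remaining set (c) satisfies all four rules.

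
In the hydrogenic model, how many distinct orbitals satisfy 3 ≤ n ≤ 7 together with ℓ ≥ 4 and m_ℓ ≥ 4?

Per-shell orbital counts meeting the constraint:
n=5 → 1; n=6 → 3; n=7 → 6.
Total orbitals: 1 + 3 + 6 = 10.

10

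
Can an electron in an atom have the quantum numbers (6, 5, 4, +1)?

The spin quantum number for an electron can only be m_s = +1/2 or −1/2; m_s = +1 is not one of those.

Not allowed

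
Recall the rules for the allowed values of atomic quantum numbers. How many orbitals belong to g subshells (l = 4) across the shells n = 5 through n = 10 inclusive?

54

A g subshell (l = 4) exists for every n ≥ 5, so shells n = 5, 6, 7, 8, 9, 10 each contribute one — 6 subshells.
Since each g subshell has 2·4+1 = 9 orbitals, the total is 6 × 9 = 54.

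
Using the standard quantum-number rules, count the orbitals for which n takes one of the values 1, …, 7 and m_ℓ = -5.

Count contributing orbitals for each principal shell:
n=6 → 1; n=7 → 2.
Total orbitals: 1 + 2 = 3.

3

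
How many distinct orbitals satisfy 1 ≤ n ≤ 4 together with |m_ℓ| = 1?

Per-shell orbital counts meeting the constraint:
n=2 → 2; n=3 → 4; n=4 → 6.
Total orbitals: 2 + 4 + 6 = 12.

12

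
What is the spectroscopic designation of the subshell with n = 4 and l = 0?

4s

l = 0 corresponds to the letter 's', so the subshell is 4s.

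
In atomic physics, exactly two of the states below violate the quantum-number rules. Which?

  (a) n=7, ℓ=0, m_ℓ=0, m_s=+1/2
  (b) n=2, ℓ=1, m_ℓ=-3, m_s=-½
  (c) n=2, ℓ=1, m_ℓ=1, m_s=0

(b) and (c)

(b) has |m_ℓ| = 3 > ℓ = 1, violating −ℓ ≤ m_ℓ ≤ ℓ.
(c) has m_s = 0, but an electron's spin must be ±1/2.
The remaining set (a) satisfies all four rules.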